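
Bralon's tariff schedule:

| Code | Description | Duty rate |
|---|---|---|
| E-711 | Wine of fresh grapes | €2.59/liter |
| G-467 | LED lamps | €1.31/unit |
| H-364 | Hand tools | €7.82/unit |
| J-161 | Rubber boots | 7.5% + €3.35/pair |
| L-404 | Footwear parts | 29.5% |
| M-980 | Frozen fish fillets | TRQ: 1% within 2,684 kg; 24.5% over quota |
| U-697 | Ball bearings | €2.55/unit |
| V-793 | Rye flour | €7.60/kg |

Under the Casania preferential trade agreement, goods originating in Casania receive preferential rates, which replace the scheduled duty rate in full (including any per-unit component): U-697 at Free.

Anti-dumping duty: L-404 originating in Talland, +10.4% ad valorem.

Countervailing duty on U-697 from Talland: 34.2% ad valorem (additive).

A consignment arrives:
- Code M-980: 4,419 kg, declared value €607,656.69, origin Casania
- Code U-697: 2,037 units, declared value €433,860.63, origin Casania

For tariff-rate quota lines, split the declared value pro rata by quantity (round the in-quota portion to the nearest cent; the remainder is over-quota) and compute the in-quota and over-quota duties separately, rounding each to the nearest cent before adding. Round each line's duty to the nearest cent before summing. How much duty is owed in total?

Line 1 (M-980, Casania, 4,419 kg, €607,656.69):
Code M-980 is under a tariff-rate quota (threshold 2,684 kg). In-quota: 2,684 kg at 1%; over-quota: 1,735 kg at 24.5%.
Pro-rata value split: in-quota = €607,656.69 × 2,684/4,419 = €369,076.84; over-quota = €607,656.69 − €369,076.84 = €238,579.85.
In-quota duty = €369,076.84 × 1% = €3,690.77. Over-quota duty = €238,579.85 × 24.5% = €58,452.06.
Line duty = €3,690.77 + €58,452.06 = €62,142.83.
Line 2 (U-697, Casania, 2,037 units, €433,860.63):
Base rate for U-697 is €2.55/unit.
Origin Casania qualifies under the Bralon–Casania agreement and U-697 is covered: preferential rate Free applies instead.
The additional-duty order on U-697 targets Talland, not Casania; it does not apply.
Duty = €433,860.63 × 0% = €0.00.
Total = €62,142.83 + €0.00 = €62,142.83.

€62,142.83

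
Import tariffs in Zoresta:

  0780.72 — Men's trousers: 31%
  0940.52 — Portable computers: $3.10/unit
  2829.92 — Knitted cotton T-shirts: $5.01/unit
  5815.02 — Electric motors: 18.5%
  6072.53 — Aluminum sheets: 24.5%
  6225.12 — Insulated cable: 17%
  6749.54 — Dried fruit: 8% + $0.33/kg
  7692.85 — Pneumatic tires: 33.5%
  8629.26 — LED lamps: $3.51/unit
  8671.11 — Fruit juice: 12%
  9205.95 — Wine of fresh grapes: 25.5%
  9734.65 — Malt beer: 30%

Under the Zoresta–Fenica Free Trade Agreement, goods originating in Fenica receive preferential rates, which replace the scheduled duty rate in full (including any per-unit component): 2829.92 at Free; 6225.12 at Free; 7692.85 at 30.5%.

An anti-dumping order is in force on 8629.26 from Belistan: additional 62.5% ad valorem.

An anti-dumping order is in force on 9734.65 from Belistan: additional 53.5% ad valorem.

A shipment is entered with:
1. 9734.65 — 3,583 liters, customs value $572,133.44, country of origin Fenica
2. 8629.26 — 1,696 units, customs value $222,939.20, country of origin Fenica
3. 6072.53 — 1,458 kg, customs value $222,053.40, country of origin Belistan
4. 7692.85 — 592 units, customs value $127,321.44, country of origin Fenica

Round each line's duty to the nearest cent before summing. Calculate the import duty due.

Line 1 (9734.65, Fenica, 3,583 liters, $572,133.44):
Base rate for 9734.65 is 30%.
Origin Fenica is the FTA partner but 9734.65 is not on the preference list; base rate stands.
The additional-duty order on 9734.65 targets Belistan, not Fenica; it does not apply.
Duty = $572,133.44 × 30% = $171,640.03.
Line 2 (8629.26, Fenica, 1,696 units, $222,939.20):
Base rate for 8629.26 is $3.51/unit.
Origin Fenica is the FTA partner but 8629.26 is not on the preference list; base rate stands.
The additional-duty order on 8629.26 targets Belistan, not Fenica; it does not apply.
Duty = 1,696 × $3.51 = $5,952.96.
Line 3 (6072.53, Belistan, 1,458 kg, $222,053.40):
Base rate for 6072.53 is 24.5%.
Duty = $222,053.40 × 24.5% = $54,403.08.
Line 4 (7692.85, Fenica, 592 units, $127,321.44):
Base rate for 7692.85 is 33.5%.
Origin Fenica qualifies under the Zoresta–Fenica agreement and 7692.85 is covered: preferential rate 30.5% applies instead.
Duty = $127,321.44 × 30.5% = $38,833.04.
Total = $171,640.03 + $5,952.96 + $54,403.08 + $38,833.04 = $270,829.11.

$270,829.11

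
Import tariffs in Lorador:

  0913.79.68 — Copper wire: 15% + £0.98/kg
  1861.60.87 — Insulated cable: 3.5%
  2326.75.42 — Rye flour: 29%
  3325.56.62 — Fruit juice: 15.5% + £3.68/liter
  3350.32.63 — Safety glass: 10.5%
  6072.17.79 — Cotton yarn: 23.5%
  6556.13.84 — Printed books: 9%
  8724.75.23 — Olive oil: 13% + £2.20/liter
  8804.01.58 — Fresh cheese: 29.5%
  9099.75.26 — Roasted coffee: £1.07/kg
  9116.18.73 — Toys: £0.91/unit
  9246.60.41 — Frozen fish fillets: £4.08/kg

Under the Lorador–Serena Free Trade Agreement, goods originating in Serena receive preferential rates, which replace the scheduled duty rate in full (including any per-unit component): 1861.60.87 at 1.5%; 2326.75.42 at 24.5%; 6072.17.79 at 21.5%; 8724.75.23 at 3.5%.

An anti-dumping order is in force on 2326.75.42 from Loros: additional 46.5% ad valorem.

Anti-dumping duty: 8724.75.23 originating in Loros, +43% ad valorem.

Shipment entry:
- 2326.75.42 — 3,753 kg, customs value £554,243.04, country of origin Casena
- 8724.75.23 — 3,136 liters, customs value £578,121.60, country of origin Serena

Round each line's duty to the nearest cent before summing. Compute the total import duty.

£180,964.74

Line 1 (2326.75.42, Casena, 3,753 kg, £554,243.04):
Base rate for 2326.75.42 is 29%.
2326.75.42 has an FTA preferential rate, but origin Casena is not Serena; base rate stands.
The additional-duty order on 2326.75.42 targets Loros, not Casena; it does not apply.
Duty = £554,243.04 × 29% = £160,730.48.
Line 2 (8724.75.23, Serena, 3,136 liters, £578,121.60):
Base rate for 8724.75.23 is 13% + £2.20/liter.
Origin Serena qualifies under the Lorador–Serena agreement and 8724.75.23 is covered: preferential rate 3.5% applies instead.
The additional-duty order on 8724.75.23 targets Loros, not Serena; it does not apply.
Duty = £578,121.60 × 3.5% = £20,234.26.
Total = £160,730.48 + £20,234.26 = £180,964.74.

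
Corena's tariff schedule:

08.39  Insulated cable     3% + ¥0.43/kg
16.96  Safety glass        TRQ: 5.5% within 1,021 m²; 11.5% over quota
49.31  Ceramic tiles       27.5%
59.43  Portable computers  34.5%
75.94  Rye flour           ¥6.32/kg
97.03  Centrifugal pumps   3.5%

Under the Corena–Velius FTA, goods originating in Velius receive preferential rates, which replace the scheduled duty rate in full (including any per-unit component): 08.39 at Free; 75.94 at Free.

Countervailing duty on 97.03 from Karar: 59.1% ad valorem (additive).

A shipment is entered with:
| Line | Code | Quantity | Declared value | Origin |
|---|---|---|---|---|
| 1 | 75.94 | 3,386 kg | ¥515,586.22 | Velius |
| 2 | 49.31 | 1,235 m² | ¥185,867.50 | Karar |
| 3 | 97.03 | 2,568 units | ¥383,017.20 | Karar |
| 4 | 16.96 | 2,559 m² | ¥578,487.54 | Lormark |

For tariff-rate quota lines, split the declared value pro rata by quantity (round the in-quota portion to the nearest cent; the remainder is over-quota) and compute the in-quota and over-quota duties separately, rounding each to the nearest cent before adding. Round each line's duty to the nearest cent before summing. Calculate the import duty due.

Line 1 (75.94, Velius, 3,386 kg, ¥515,586.22):
Base rate for 75.94 is ¥6.32/kg.
Origin Velius qualifies under the Corena–Velius agreement and 75.94 is covered: preferential rate Free applies instead.
Duty = ¥515,586.22 × 0% = ¥0.00.
Line 2 (49.31, Karar, 1,235 m², ¥185,867.50):
Base rate for 49.31 is 27.5%.
Duty = ¥185,867.50 × 27.5% = ¥51,113.56.
Line 3 (97.03, Karar, 2,568 units, ¥383,017.20):
Base rate for 97.03 is 3.5%.
Additional duty on 97.03 from Karar: +59.1%. Applied ad valorem rate: 3.5% + 59.1% = 62.6%.
Duty = ¥383,017.20 × 62.6% = ¥239,768.77.
Line 4 (16.96, Lormark, 2,559 m², ¥578,487.54):
Code 16.96 is under a tariff-rate quota (threshold 1,021 m²). In-quota: 1,021 m² at 5.5%; over-quota: 1,538 m² at 11.5%.
Pro-rata value split: in-quota = ¥578,487.54 × 1,021/2,559 = ¥230,807.26; over-quota = ¥578,487.54 − ¥230,807.26 = ¥347,680.28.
In-quota duty = ¥230,807.26 × 5.5% = ¥12,694.40. Over-quota duty = ¥347,680.28 × 11.5% = ¥39,983.23.
Line duty = ¥12,694.40 + ¥39,983.23 = ¥52,677.63.
Total = ¥0.00 + ¥51,113.56 + ¥239,768.77 + ¥52,677.63 = ¥343,559.96.

¥343,559.96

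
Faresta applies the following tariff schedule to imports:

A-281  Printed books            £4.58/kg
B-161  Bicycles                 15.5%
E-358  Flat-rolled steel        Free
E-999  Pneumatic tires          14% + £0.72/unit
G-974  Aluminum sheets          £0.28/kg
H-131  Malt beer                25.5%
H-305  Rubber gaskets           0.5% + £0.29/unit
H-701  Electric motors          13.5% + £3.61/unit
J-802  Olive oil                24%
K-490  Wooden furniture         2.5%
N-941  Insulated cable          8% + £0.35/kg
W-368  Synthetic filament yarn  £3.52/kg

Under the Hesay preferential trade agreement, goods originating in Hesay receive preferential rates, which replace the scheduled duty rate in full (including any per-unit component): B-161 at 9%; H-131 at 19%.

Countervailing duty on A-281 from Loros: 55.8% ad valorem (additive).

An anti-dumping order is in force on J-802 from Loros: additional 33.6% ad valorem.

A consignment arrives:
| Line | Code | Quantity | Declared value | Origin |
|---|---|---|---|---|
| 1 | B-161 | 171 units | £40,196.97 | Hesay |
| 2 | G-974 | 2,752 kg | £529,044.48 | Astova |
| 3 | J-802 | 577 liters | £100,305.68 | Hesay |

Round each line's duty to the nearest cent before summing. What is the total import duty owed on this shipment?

£28,461.65

Line 1 (B-161, Hesay, 171 units, £40,196.97):
Base rate for B-161 is 15.5%.
Origin Hesay qualifies under the Faresta–Hesay agreement and B-161 is covered: preferential rate 9% applies instead.
Duty = £40,196.97 × 9% = £3,617.73.
Line 2 (G-974, Astova, 2,752 kg, £529,044.48):
Base rate for G-974 is £0.28/kg.
Duty = 2,752 × £0.28 = £770.56.
Line 3 (J-802, Hesay, 577 liters, £100,305.68):
Base rate for J-802 is 24%.
Origin Hesay is the FTA partner but J-802 is not on the preference list; base rate stands.
The additional-duty order on J-802 targets Loros, not Hesay; it does not apply.
Duty = £100,305.68 × 24% = £24,073.36.
Total = £3,617.73 + £770.56 + £24,073.36 = £28,461.65.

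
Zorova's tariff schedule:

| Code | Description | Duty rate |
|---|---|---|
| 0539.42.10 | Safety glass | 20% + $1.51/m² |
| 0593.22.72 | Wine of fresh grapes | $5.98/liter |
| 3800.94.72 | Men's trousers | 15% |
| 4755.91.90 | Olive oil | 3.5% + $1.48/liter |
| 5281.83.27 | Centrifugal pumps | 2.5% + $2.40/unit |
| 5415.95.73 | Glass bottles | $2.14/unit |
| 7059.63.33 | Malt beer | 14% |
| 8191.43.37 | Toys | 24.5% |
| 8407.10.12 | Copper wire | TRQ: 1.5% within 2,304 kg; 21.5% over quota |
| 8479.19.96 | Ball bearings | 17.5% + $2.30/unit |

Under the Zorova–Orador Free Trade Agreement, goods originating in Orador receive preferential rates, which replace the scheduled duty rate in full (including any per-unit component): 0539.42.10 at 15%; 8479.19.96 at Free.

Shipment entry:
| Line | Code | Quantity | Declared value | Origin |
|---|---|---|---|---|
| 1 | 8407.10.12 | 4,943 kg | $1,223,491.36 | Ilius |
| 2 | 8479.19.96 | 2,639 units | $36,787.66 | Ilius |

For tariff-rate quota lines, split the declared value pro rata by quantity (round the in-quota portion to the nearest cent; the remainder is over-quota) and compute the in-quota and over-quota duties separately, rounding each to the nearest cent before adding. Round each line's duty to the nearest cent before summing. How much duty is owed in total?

Line 1 (8407.10.12, Ilius, 4,943 kg, $1,223,491.36):
Code 8407.10.12 is under a tariff-rate quota (threshold 2,304 kg). In-quota: 2,304 kg at 1.5%; over-quota: 2,639 kg at 21.5%.
Pro-rata value split: in-quota = $1,223,491.36 × 2,304/4,943 = $570,286.08; over-quota = $1,223,491.36 − $570,286.08 = $653,205.28.
In-quota duty = $570,286.08 × 1.5% = $8,554.29. Over-quota duty = $653,205.28 × 21.5% = $140,439.14.
Line duty = $8,554.29 + $140,439.14 = $148,993.43.
Line 2 (8479.19.96, Ilius, 2,639 units, $36,787.66):
Base rate for 8479.19.96 is 17.5% + $2.30/unit.
8479.19.96 has an FTA preferential rate, but origin Ilius is not Orador; base rate stands.
Duty = $36,787.66 × 17.5% + 2,639 × $2.30 = $12,507.54.
Total = $148,993.43 + $12,507.54 = $161,500.97.

$161,500.97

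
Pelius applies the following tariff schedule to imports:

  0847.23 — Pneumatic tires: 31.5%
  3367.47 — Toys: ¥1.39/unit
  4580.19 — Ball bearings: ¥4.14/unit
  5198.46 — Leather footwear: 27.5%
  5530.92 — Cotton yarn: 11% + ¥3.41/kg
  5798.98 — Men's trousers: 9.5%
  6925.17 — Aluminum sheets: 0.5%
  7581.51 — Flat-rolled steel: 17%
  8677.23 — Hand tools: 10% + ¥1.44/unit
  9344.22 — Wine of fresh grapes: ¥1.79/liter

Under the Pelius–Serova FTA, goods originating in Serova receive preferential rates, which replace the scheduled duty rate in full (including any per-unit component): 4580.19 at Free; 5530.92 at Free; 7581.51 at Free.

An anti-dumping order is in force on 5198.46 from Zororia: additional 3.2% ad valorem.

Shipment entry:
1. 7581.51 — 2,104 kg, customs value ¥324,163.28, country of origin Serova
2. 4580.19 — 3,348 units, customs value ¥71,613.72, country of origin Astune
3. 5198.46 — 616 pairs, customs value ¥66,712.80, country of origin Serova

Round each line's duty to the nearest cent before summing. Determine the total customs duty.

¥32,206.74

Line 1 (7581.51, Serova, 2,104 kg, ¥324,163.28):
Base rate for 7581.51 is 17%.
Origin Serova qualifies under the Pelius–Serova agreement and 7581.51 is covered: preferential rate Free applies instead.
Duty = ¥324,163.28 × 0% = ¥0.00.
Line 2 (4580.19, Astune, 3,348 units, ¥71,613.72):
Base rate for 4580.19 is ¥4.14/unit.
4580.19 has an FTA preferential rate, but origin Astune is not Serova; base rate stands.
Duty = 3,348 × ¥4.14 = ¥13,860.72.
Line 3 (5198.46, Serova, 616 pairs, ¥66,712.80):
Base rate for 5198.46 is 27.5%.
Origin Serova is the FTA partner but 5198.46 is not on the preference list; base rate stands.
The additional-duty order on 5198.46 targets Zororia, not Serova; it does not apply.
Duty = ¥66,712.80 × 27.5% = ¥18,346.02.
Total = ¥0.00 + ¥13,860.72 + ¥18,346.02 = ¥32,206.74.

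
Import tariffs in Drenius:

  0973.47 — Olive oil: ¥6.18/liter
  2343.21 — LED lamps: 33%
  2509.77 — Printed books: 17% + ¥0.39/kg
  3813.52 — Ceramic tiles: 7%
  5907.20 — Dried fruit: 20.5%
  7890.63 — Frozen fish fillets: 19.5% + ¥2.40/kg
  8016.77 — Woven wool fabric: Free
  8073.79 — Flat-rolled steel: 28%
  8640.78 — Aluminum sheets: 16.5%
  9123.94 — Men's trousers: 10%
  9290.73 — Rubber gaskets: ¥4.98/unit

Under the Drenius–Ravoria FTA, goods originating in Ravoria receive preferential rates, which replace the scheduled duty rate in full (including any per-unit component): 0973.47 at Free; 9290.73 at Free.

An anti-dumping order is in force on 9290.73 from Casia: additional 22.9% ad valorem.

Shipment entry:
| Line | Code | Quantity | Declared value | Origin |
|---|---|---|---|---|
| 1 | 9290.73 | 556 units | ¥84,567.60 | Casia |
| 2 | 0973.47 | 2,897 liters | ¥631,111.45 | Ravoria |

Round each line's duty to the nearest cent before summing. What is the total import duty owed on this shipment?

¥22,134.86

Line 1 (9290.73, Casia, 556 units, ¥84,567.60):
Base rate for 9290.73 is ¥4.98/unit.
9290.73 has an FTA preferential rate, but origin Casia is not Ravoria; base rate stands.
Additional duty on 9290.73 from Casia: +22.9% ad valorem. Applied ad valorem rate = 22.9%.
Duty = ¥84,567.60 × 22.9% + 556 × ¥4.98 = ¥22,134.86.
Line 2 (0973.47, Ravoria, 2,897 liters, ¥631,111.45):
Base rate for 0973.47 is ¥6.18/liter.
Origin Ravoria qualifies under the Drenius–Ravoria agreement and 0973.47 is covered: preferential rate Free applies instead.
Duty = ¥631,111.45 × 0% = ¥0.00.
Total = ¥22,134.86 + ¥0.00 = ¥22,134.86.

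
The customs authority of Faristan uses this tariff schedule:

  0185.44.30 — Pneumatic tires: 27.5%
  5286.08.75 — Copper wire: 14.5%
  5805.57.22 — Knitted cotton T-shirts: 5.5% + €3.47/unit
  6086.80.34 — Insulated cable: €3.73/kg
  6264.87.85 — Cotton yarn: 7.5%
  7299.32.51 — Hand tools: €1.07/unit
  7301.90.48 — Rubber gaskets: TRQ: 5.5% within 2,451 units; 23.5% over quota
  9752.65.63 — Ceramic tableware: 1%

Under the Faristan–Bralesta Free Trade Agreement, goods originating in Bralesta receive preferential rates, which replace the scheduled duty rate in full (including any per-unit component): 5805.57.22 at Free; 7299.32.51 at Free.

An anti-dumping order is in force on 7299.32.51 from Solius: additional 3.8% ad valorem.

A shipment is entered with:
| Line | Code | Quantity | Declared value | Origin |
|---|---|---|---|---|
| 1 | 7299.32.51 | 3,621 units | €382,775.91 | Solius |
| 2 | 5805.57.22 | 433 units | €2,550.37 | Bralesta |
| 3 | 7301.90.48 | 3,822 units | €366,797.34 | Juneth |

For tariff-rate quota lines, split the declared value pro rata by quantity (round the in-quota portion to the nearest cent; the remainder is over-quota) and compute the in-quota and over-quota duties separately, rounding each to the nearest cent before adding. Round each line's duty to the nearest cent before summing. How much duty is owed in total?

€62,277.28

Line 1 (7299.32.51, Solius, 3,621 units, €382,775.91):
Base rate for 7299.32.51 is €1.07/unit.
7299.32.51 has an FTA preferential rate, but origin Solius is not Bralesta; base rate stands.
Additional duty on 7299.32.51 from Solius: +3.8% ad valorem. Applied ad valorem rate = 3.8%.
Duty = €382,775.91 × 3.8% + 3,621 × €1.07 = €18,419.95.
Line 2 (5805.57.22, Bralesta, 433 units, €2,550.37):
Base rate for 5805.57.22 is 5.5% + €3.47/unit.
Origin Bralesta qualifies under the Faristan–Bralesta agreement and 5805.57.22 is covered: preferential rate Free applies instead.
Duty = €2,550.37 × 0% = €0.00.
Line 3 (7301.90.48, Juneth, 3,822 units, €366,797.34):
Code 7301.90.48 is under a tariff-rate quota (threshold 2,451 units). In-quota: 2,451 units at 5.5%; over-quota: 1,371 units at 23.5%.
Pro-rata value split: in-quota = €366,797.34 × 2,451/3,822 = €235,222.47; over-quota = €366,797.34 − €235,222.47 = €131,574.87.
In-quota duty = €235,222.47 × 5.5% = €12,937.24. Over-quota duty = €131,574.87 × 23.5% = €30,920.09.
Line duty = €12,937.24 + €30,920.09 = €43,857.33.
Total = €18,419.95 + €0.00 + €43,857.33 = €62,277.28.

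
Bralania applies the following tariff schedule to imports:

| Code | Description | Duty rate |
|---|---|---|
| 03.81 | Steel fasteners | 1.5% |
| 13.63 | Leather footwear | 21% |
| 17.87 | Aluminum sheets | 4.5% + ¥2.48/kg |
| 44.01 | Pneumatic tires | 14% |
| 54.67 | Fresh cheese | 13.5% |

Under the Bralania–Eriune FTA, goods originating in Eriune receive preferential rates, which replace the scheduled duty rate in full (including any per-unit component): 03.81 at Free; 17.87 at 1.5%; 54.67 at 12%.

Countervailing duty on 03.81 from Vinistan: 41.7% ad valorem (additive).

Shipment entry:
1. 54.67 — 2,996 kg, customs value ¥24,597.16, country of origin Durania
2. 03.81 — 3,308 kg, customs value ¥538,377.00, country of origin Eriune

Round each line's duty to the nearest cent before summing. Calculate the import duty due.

¥3,320.62

Line 1 (54.67, Durania, 2,996 kg, ¥24,597.16):
Base rate for 54.67 is 13.5%.
54.67 has an FTA preferential rate, but origin Durania is not Eriune; base rate stands.
Duty = ¥24,597.16 × 13.5% = ¥3,320.62.
Line 2 (03.81, Eriune, 3,308 kg, ¥538,377.00):
Base rate for 03.81 is 1.5%.
Origin Eriune qualifies under the Bralania–Eriune agreement and 03.81 is covered: preferential rate Free applies instead.
The additional-duty order on 03.81 targets Vinistan, not Eriune; it does not apply.
Duty = ¥538,377.00 × 0% = ¥0.00.
Total = ¥3,320.62 + ¥0.00 = ¥3,320.62.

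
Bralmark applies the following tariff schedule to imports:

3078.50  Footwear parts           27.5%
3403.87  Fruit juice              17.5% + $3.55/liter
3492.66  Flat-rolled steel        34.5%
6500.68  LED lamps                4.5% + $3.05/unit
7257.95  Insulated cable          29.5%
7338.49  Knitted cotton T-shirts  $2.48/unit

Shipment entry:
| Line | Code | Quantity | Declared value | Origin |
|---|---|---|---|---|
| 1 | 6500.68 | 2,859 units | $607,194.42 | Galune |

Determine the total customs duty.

$36,043.70

Line 1 (6500.68, Galune, 2,859 units, $607,194.42):
Base rate for 6500.68 is 4.5% + $3.05/unit.
Duty = $607,194.42 × 4.5% + 2,859 × $3.05 = $36,043.70.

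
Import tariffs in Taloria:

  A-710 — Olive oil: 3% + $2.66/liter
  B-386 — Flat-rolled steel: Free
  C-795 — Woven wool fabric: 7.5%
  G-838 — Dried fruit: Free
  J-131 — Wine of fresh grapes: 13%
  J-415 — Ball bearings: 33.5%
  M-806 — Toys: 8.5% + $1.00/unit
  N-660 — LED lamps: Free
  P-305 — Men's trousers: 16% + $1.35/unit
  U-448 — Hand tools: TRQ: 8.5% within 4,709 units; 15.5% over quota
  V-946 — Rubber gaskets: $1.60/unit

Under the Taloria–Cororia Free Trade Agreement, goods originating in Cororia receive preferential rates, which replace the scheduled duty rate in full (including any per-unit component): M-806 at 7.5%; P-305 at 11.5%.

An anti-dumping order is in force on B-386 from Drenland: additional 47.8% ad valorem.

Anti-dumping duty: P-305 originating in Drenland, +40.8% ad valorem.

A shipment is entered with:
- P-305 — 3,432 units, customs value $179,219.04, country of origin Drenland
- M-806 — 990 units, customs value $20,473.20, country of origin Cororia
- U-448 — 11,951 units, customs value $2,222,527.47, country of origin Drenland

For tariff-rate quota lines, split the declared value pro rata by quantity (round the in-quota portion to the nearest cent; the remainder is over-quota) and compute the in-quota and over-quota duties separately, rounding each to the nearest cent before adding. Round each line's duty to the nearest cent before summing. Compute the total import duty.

$391,155.56

Line 1 (P-305, Drenland, 3,432 units, $179,219.04):
Base rate for P-305 is 16% + $1.35/unit.
P-305 has an FTA preferential rate, but origin Drenland is not Cororia; base rate stands.
Additional duty on P-305 from Drenland: +40.8%. Applied ad valorem rate: 16% + 40.8% = 56.8%.
Duty = $179,219.04 × 56.8% + 3,432 × $1.35 = $106,429.61.
Line 2 (M-806, Cororia, 990 units, $20,473.20):
Base rate for M-806 is 8.5% + $1.00/unit.
Origin Cororia qualifies under the Taloria–Cororia agreement and M-806 is covered: preferential rate 7.5% applies instead.
Duty = $20,473.20 × 7.5% = $1,535.49.
Line 3 (U-448, Drenland, 11,951 units, $2,222,527.47):
Code U-448 is under a tariff-rate quota (threshold 4,709 units). In-quota: 4,709 units at 8.5%; over-quota: 7,242 units at 15.5%.
Pro-rata value split: in-quota = $2,222,527.47 × 4,709/11,951 = $875,732.73; over-quota = $2,222,527.47 − $875,732.73 = $1,346,794.74.
In-quota duty = $875,732.73 × 8.5% = $74,437.28. Over-quota duty = $1,346,794.74 × 15.5% = $208,753.18.
Line duty = $74,437.28 + $208,753.18 = $283,190.46.
Total = $106,429.61 + $1,535.49 + $283,190.46 = $391,155.56.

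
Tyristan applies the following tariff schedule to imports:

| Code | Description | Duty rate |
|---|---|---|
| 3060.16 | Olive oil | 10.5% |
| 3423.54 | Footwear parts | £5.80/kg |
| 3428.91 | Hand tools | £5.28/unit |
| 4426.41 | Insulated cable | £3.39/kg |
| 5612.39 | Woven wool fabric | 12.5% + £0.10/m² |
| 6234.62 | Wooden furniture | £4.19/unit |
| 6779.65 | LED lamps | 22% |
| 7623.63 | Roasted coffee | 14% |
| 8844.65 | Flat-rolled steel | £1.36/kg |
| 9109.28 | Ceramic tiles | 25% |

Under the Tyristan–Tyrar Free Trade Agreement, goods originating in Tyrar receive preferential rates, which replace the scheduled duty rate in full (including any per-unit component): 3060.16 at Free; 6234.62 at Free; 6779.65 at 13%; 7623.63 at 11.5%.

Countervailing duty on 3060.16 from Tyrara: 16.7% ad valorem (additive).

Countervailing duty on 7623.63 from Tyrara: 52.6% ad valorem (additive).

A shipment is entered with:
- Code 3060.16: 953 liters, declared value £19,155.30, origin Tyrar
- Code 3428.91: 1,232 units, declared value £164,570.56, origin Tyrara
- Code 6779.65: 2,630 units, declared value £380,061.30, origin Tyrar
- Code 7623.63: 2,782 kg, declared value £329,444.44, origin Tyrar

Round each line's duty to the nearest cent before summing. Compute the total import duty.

£93,799.04

Line 1 (3060.16, Tyrar, 953 liters, £19,155.30):
Base rate for 3060.16 is 10.5%.
Origin Tyrar qualifies under the Tyristan–Tyrar agreement and 3060.16 is covered: preferential rate Free applies instead.
The additional-duty order on 3060.16 targets Tyrara, not Tyrar; it does not apply.
Duty = £19,155.30 × 0% = £0.00.
Line 2 (3428.91, Tyrara, 1,232 units, £164,570.56):
Base rate for 3428.91 is £5.28/unit.
Duty = 1,232 × £5.28 = £6,504.96.
Line 3 (6779.65, Tyrar, 2,630 units, £380,061.30):
Base rate for 6779.65 is 22%.
Origin Tyrar qualifies under the Tyristan–Tyrar agreement and 6779.65 is covered: preferential rate 13% applies instead.
Duty = £380,061.30 × 13% = £49,407.97.
Line 4 (7623.63, Tyrar, 2,782 kg, £329,444.44):
Base rate for 7623.63 is 14%.
Origin Tyrar qualifies under the Tyristan–Tyrar agreement and 7623.63 is covered: preferential rate 11.5% applies instead.
The additional-duty order on 7623.63 targets Tyrara, not Tyrar; it does not apply.
Duty = £329,444.44 × 11.5% = £37,886.11.
Total = £0.00 + £6,504.96 + £49,407.97 + £37,886.11 = £93,799.04.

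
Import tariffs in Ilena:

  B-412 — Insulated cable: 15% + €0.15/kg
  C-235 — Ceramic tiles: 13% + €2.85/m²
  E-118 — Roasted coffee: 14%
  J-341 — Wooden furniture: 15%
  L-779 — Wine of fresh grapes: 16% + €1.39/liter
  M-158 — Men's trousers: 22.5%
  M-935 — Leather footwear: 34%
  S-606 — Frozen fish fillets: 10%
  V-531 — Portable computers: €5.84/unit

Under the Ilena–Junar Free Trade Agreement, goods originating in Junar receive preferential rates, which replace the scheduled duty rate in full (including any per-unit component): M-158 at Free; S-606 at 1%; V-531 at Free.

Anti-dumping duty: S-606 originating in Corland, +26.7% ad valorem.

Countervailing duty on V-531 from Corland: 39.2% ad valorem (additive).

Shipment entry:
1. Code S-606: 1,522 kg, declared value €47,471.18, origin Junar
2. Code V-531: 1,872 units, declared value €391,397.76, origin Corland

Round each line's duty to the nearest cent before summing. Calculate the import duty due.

€164,835.11

Line 1 (S-606, Junar, 1,522 kg, €47,471.18):
Base rate for S-606 is 10%.
Origin Junar qualifies under the Ilena–Junar agreement and S-606 is covered: preferential rate 1% applies instead.
The additional-duty order on S-606 targets Corland, not Junar; it does not apply.
Duty = €47,471.18 × 1% = €474.71.
Line 2 (V-531, Corland, 1,872 units, €391,397.76):
Base rate for V-531 is €5.84/unit.
V-531 has an FTA preferential rate, but origin Corland is not Junar; base rate stands.
Additional duty on V-531 from Corland: +39.2% ad valorem. Applied ad valorem rate = 39.2%.
Duty = €391,397.76 × 39.2% + 1,872 × €5.84 = €164,360.40.
Total = €474.71 + €164,360.40 = €164,835.11.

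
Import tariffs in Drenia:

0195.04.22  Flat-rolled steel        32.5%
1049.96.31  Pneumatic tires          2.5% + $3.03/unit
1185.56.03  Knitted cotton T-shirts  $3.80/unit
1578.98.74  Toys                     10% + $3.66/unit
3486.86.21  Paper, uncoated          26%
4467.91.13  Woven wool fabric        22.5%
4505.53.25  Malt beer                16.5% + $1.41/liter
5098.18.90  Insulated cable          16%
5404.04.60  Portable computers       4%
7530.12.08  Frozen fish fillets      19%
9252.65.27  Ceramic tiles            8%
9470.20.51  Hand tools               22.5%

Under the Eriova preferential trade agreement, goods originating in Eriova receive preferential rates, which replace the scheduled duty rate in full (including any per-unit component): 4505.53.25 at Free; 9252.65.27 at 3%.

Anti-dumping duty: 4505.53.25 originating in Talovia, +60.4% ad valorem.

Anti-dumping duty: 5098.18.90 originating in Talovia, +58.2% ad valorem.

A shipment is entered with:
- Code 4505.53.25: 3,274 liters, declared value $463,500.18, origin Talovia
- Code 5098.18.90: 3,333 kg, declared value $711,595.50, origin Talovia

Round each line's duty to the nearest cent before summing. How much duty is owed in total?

$889,051.84

Line 1 (4505.53.25, Talovia, 3,274 liters, $463,500.18):
Base rate for 4505.53.25 is 16.5% + $1.41/liter.
4505.53.25 has an FTA preferential rate, but origin Talovia is not Eriova; base rate stands.
Additional duty on 4505.53.25 from Talovia: +60.4%. Applied ad valorem rate: 16.5% + 60.4% = 76.9%.
Duty = $463,500.18 × 76.9% + 3,274 × $1.41 = $361,047.98.
Line 2 (5098.18.90, Talovia, 3,333 kg, $711,595.50):
Base rate for 5098.18.90 is 16%.
Additional duty on 5098.18.90 from Talovia: +58.2%. Applied ad valorem rate: 16% + 58.2% = 74.2%.
Duty = $711,595.50 × 74.2% = $528,003.86.
Total = $361,047.98 + $528,003.86 = $889,051.84.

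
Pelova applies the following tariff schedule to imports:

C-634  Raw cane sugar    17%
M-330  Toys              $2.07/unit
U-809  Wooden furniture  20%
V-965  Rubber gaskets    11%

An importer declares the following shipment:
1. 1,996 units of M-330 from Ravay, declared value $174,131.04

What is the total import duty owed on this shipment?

Line 1 (M-330, Ravay, 1,996 units, $174,131.04):
Base rate for M-330 is $2.07/unit.
Duty = 1,996 × $2.07 = $4,131.72.

$4,131.72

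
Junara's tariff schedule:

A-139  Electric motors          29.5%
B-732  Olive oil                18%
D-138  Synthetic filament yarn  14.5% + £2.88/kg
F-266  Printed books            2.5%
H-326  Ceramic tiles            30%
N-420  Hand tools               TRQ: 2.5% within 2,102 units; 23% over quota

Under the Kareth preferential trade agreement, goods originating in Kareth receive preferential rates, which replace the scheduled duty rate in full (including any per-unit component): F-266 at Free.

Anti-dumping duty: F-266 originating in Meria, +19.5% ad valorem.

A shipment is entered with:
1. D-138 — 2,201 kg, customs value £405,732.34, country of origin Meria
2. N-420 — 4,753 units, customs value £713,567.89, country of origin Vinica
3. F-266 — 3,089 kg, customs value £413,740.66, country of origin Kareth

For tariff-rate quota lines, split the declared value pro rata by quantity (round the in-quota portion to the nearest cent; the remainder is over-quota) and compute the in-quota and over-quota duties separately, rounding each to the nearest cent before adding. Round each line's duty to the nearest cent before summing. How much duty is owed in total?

£164,598.16

Line 1 (D-138, Meria, 2,201 kg, £405,732.34):
Base rate for D-138 is 14.5% + £2.88/kg.
Duty = £405,732.34 × 14.5% + 2,201 × £2.88 = £65,170.07.
Line 2 (N-420, Vinica, 4,753 units, £713,567.89):
Code N-420 is under a tariff-rate quota (threshold 2,102 units). In-quota: 2,102 units at 2.5%; over-quota: 2,651 units at 23%.
Pro-rata value split: in-quota = £713,567.89 × 2,102/4,753 = £315,573.26; over-quota = £713,567.89 − £315,573.26 = £397,994.63.
In-quota duty = £315,573.26 × 2.5% = £7,889.33. Over-quota duty = £397,994.63 × 23% = £91,538.76.
Line duty = £7,889.33 + £91,538.76 = £99,428.09.
Line 3 (F-266, Kareth, 3,089 kg, £413,740.66):
Base rate for F-266 is 2.5%.
Origin Kareth qualifies under the Junara–Kareth agreement and F-266 is covered: preferential rate Free applies instead.
The additional-duty order on F-266 targets Meria, not Kareth; it does not apply.
Duty = £413,740.66 × 0% = £0.00.
Total = £65,170.07 + £99,428.09 + £0.00 = £164,598.16.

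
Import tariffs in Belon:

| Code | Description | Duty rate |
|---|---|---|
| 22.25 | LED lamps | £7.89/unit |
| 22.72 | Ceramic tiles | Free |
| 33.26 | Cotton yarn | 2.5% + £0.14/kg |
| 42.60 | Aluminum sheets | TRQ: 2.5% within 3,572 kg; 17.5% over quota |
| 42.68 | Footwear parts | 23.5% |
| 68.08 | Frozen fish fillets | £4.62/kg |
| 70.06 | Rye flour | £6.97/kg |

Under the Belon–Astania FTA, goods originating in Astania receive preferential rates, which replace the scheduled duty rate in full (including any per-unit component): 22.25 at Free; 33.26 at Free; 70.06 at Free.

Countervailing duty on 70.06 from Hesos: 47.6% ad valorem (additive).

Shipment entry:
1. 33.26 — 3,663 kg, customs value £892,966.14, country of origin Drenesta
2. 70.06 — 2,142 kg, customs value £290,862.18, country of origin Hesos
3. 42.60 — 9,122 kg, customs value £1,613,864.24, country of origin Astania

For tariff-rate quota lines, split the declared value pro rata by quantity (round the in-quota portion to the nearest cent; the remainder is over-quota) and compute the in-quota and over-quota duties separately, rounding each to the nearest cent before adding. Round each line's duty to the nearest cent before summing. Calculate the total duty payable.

Line 1 (33.26, Drenesta, 3,663 kg, £892,966.14):
Base rate for 33.26 is 2.5% + £0.14/kg.
33.26 has an FTA preferential rate, but origin Drenesta is not Astania; base rate stands.
Duty = £892,966.14 × 2.5% + 3,663 × £0.14 = £22,836.97.
Line 2 (70.06, Hesos, 2,142 kg, £290,862.18):
Base rate for 70.06 is £6.97/kg.
70.06 has an FTA preferential rate, but origin Hesos is not Astania; base rate stands.
Additional duty on 70.06 from Hesos: +47.6% ad valorem. Applied ad valorem rate = 47.6%.
Duty = £290,862.18 × 47.6% + 2,142 × £6.97 = £153,380.14.
Line 3 (42.60, Astania, 9,122 kg, £1,613,864.24):
Code 42.60 is under a tariff-rate quota (threshold 3,572 kg). In-quota: 3,572 kg at 2.5%; over-quota: 5,550 kg at 17.5%.
Pro-rata value split: in-quota = £1,613,864.24 × 3,572/9,122 = £631,958.24; over-quota = £1,613,864.24 − £631,958.24 = £981,906.00.
In-quota duty = £631,958.24 × 2.5% = £15,798.96. Over-quota duty = £981,906.00 × 17.5% = £171,833.55.
Line duty = £15,798.96 + £171,833.55 = £187,632.51.
Total = £22,836.97 + £153,380.14 + £187,632.51 = £363,849.62.

£363,849.62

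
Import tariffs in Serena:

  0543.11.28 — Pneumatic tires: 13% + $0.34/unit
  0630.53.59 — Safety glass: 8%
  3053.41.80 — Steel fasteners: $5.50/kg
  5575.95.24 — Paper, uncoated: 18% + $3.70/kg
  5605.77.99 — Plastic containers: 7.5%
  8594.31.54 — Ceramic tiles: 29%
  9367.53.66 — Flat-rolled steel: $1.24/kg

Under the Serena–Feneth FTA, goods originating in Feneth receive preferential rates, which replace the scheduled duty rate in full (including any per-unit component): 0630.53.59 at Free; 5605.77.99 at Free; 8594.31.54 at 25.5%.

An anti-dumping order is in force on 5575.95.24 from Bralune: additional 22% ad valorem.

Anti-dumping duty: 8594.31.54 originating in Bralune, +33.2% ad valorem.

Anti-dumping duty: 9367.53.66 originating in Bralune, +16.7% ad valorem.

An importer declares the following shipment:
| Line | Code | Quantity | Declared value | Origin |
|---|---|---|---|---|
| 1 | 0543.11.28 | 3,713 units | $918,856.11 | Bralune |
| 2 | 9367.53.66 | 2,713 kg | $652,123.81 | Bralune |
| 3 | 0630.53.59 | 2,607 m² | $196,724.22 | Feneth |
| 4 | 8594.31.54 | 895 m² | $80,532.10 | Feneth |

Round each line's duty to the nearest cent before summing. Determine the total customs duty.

Line 1 (0543.11.28, Bralune, 3,713 units, $918,856.11):
Base rate for 0543.11.28 is 13% + $0.34/unit.
Duty = $918,856.11 × 13% + 3,713 × $0.34 = $120,713.71.
Line 2 (9367.53.66, Bralune, 2,713 kg, $652,123.81):
Base rate for 9367.53.66 is $1.24/kg.
Additional duty on 9367.53.66 from Bralune: +16.7% ad valorem. Applied ad valorem rate = 16.7%.
Duty = $652,123.81 × 16.7% + 2,713 × $1.24 = $112,268.80.
Line 3 (0630.53.59, Feneth, 2,607 m², $196,724.22):
Base rate for 0630.53.59 is 8%.
Origin Feneth qualifies under the Serena–Feneth agreement and 0630.53.59 is covered: preferential rate Free applies instead.
Duty = $196,724.22 × 0% = $0.00.
Line 4 (8594.31.54, Feneth, 895 m², $80,532.10):
Base rate for 8594.31.54 is 29%.
Origin Feneth qualifies under the Serena–Feneth agreement and 8594.31.54 is covered: preferential rate 25.5% applies instead.
The additional-duty order on 8594.31.54 targets Bralune, not Feneth; it does not apply.
Duty = $80,532.10 × 25.5% = $20,535.69.
Total = $120,713.71 + $112,268.80 + $0.00 + $20,535.69 = $253,518.20.

$253,518.20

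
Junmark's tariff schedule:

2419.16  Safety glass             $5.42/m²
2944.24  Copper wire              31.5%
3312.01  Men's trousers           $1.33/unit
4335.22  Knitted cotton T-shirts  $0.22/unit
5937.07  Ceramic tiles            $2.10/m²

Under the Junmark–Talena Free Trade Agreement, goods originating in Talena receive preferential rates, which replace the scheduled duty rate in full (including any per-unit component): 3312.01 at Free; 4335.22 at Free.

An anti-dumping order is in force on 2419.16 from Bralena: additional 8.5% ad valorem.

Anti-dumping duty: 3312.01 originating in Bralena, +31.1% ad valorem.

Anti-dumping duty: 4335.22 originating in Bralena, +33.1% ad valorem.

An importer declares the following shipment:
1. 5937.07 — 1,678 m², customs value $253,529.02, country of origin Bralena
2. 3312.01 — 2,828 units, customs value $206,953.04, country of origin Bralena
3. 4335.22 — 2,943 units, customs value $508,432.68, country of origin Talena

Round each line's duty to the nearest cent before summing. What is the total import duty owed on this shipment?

Line 1 (5937.07, Bralena, 1,678 m², $253,529.02):
Base rate for 5937.07 is $2.10/m².
Duty = 1,678 × $2.10 = $3,523.80.
Line 2 (3312.01, Bralena, 2,828 units, $206,953.04):
Base rate for 3312.01 is $1.33/unit.
3312.01 has an FTA preferential rate, but origin Bralena is not Talena; base rate stands.
Additional duty on 3312.01 from Bralena: +31.1% ad valorem. Applied ad valorem rate = 31.1%.
Duty = $206,953.04 × 31.1% + 2,828 × $1.33 = $68,123.64.
Line 3 (4335.22, Talena, 2,943 units, $508,432.68):
Base rate for 4335.22 is $0.22/unit.
Origin Talena qualifies under the Junmark–Talena agreement and 4335.22 is covered: preferential rate Free applies instead.
The additional-duty order on 4335.22 targets Bralena, not Talena; it does not apply.
Duty = $508,432.68 × 0% = $0.00.
Total = $3,523.80 + $68,123.64 + $0.00 = $71,647.44.

$71,647.44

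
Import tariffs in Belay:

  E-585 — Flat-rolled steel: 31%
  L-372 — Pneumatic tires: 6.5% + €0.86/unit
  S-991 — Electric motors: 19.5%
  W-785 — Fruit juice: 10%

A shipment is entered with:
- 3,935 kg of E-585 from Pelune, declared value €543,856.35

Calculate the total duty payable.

Line 1 (E-585, Pelune, 3,935 kg, €543,856.35):
Base rate for E-585 is 31%.
Duty = €543,856.35 × 31% = €168,595.47.

€168,595.47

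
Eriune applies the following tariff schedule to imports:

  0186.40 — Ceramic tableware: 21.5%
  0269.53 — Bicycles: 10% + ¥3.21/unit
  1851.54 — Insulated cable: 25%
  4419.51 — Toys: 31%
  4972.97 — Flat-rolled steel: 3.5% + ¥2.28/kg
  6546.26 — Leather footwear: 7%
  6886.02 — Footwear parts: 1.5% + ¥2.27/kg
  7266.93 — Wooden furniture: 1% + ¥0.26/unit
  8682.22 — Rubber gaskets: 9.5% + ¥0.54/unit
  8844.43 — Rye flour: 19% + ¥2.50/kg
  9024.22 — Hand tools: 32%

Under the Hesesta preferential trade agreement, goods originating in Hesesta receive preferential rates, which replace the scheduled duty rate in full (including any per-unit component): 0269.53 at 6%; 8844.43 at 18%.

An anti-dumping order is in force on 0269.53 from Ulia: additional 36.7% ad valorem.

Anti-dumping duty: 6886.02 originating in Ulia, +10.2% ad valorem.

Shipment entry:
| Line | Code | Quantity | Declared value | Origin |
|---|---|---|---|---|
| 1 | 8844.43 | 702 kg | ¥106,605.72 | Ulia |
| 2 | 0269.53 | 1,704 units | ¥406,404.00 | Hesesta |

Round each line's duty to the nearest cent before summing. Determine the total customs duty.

¥46,394.33

Line 1 (8844.43, Ulia, 702 kg, ¥106,605.72):
Base rate for 8844.43 is 19% + ¥2.50/kg.
8844.43 has an FTA preferential rate, but origin Ulia is not Hesesta; base rate stands.
Duty = ¥106,605.72 × 19% + 702 × ¥2.50 = ¥22,010.09.
Line 2 (0269.53, Hesesta, 1,704 units, ¥406,404.00):
Base rate for 0269.53 is 10% + ¥3.21/unit.
Origin Hesesta qualifies under the Eriune–Hesesta agreement and 0269.53 is covered: preferential rate 6% applies instead.
The additional-duty order on 0269.53 targets Ulia, not Hesesta; it does not apply.
Duty = ¥406,404.00 × 6% = ¥24,384.24.
Total = ¥22,010.09 + ¥24,384.24 = ¥46,394.33.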